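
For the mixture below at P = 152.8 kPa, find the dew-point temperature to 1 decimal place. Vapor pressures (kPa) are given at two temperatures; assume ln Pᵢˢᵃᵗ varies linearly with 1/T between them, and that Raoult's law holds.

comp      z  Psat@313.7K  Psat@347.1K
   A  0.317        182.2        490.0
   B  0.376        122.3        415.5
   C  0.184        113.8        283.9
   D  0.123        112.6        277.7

Dew-point temperature: Σzᵢ·P/Pᵢˢᵃᵗ(T) = 1. Interpolate ln Pᵢˢᵃᵗ = aᵢ + bᵢ/T.
  T = 313.7 K: ΣzᵢP/Pᵢˢᵃᵗ = 1.1496
  T = 347.1 K: ΣzᵢP/Pᵢˢᵃᵗ = 0.4038
  T = 330.4 K: ΣzᵢP/Pᵢˢᵃᵗ = 0.6620
  T = 322.0 K: ΣzᵢP/Pᵢˢᵃᵗ = 0.8670
  T = 317.9 K: ΣzᵢP/Pᵢˢᵃᵗ = 0.9946
  T = 315.8 K: ΣzᵢP/Pᵢˢᵃᵗ = 1.0687
Interpolating between 315.8 K and 317.9 K gives T ≈ 317.7 K.

T = 317.7 K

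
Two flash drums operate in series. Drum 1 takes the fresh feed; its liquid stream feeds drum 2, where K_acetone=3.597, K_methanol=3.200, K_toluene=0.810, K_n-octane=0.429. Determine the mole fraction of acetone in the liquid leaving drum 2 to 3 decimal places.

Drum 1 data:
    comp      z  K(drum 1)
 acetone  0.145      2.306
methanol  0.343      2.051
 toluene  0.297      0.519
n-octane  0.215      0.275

x_acetone (drum 2) = 0.038

Drum 1:
Iterate (Newton) starting at ψ₁ = 0.52:
  ψ₁ = 0.520: g = -0.0948, g' = -0.659 → ψ₁ = 0.376
  ψ₁ = 0.376: g = -0.0034, g' = -0.622 → ψ₁ = 0.371
Converged at ψ₁ = 0.371.
Drum-1 compositions:
  acetone: x = 0.098, y = 0.225
  methanol: x = 0.247, y = 0.506
  toluene: x = 0.361, y = 0.188
  n-octane: x = 0.294, y = 0.081
Drum-2 feed = drum-1 liquid: z₂ = (0.0977, 0.2468, 0.3614, 0.2940).
Drum 2:
Rachford–Rice: g(ψ₂) = Σ zᵢ(Kᵢ−1)/(1+ψ₂(Kᵢ−1)) = 0.
Feasibility: ΣzᵢKᵢ = 1.560, Σzᵢ/Kᵢ = 1.236 — both > 1, two phases present.
Newton iteration, ψ₂⁰ = 0.62:
  ψ₂ = 0.620: g = -0.0108, g' = -0.557 → ψ₂ = 0.601
Converged at ψ₂ = 0.601.
  acetone: x = 0.038, y = 0.137
  methanol: x = 0.106, y = 0.340
  toluene: x = 0.408, y = 0.330
  n-octane: x = 0.447, y = 0.192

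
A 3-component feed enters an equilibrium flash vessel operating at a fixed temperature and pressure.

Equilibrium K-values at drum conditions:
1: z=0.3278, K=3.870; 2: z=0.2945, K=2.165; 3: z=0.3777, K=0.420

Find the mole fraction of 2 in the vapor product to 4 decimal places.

Material balance + equilibrium reduce to Σ zᵢ(Kᵢ−1)/(1+ψ(Kᵢ−1)) = 0.
Check two-phase: ΣzᵢKᵢ = 2.0648 > 1 and Σzᵢ/Kᵢ = 1.1200 > 1, so g(0) = 1.0648 > 0 and g(1) = -0.1200 < 0.
Iterate (Newton) starting at ψ = 0.5:
  ψ = 0.5000: g = 0.29462, g' = -0.8670 → ψ = 0.8398
  ψ = 0.8398: g = 0.02219, g' = -0.8173 → ψ = 0.8670
  ψ = 0.8670: g = -0.00023, g' = -0.8349 → ψ = 0.8667
Converged at ψ = 0.8667.
Compositions from xᵢ = zᵢ/(1+ψ(Kᵢ−1)), yᵢ = Kᵢxᵢ:
  1: x = 0.0940, y = 0.3638
  2: x = 0.1465, y = 0.3173
  3: x = 0.7595, y = 0.3190

y_2 = 0.3173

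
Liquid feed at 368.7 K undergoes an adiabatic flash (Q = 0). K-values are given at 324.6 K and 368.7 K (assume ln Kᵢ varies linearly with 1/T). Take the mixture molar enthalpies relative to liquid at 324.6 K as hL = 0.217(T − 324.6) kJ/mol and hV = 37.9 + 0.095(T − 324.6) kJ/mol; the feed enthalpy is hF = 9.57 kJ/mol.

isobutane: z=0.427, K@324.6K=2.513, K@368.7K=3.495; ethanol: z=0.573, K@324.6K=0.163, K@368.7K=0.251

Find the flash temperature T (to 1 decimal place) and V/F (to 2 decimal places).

T = 335.7 K, V/F = 0.20

Adiabatic flash: solve Rachford–Rice at each trial T, then check hF = ψ·hV(T) + (1−ψ)·hL(T).
  T = 324.6 K: K = (2.513, 0.163), RR gives ψ = 0.131, H_out = 4.981 kJ/mol
  T = 368.7 K: K = (3.495, 0.251), RR gives ψ = 0.340, H_out = 20.641 kJ/mol
  T = 346.6 K: K = (2.994, 0.205), RR gives ψ = 0.250, H_out = 13.567 kJ/mol
  T = 335.6 K: K = (2.751, 0.183), RR gives ψ = 0.196, H_out = 9.540 kJ/mol
  T = 341.1 K: K = (2.872, 0.194), RR gives ψ = 0.224, H_out = 11.608 kJ/mol
  T = 338.4 K: K = (2.812, 0.189), RR gives ψ = 0.210, H_out = 10.608 kJ/mol
  T = 337.0 K: K = (2.781, 0.186), RR gives ψ = 0.203, H_out = 10.078 kJ/mol
Linear interpolation between T = 335.6 (H_out = 9.540) and T = 337.0 (H_out = 10.078) on hF = 9.57 gives T ≈ 335.7 K, at which ψ = 0.20.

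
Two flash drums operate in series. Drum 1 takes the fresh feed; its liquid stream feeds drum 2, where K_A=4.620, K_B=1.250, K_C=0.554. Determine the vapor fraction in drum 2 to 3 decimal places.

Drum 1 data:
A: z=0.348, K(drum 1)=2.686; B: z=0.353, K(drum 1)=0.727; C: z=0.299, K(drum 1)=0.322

V/F (drum 2) = 0.838

Drum 1:
Let ψ₁ = V/F and solve Σ zᵢ(Kᵢ−1)/(1+ψ₁(Kᵢ−1)) = 0.
g(0) = ΣzᵢKᵢ − 1 = 0.288 and g(1) = 1 − Σzᵢ/Kᵢ = -0.544, so a root lies in (0, 1).
Iterate (Newton) starting at ψ₁ = 0.5:
  ψ₁ = 0.500: g = -0.0999, g' = -0.641 → ψ₁ = 0.344
  ψ₁ = 0.344: g = 0.0005, g' = -0.662 → ψ₁ = 0.345
Converged at ψ₁ = 0.345.
Drum-1 compositions:
  A: x = 0.220, y = 0.591
  B: x = 0.390, y = 0.283
  C: x = 0.390, y = 0.126
Drum-2 feed = drum-1 liquid: z₂ = (0.2200, 0.3897, 0.3903).
Drum 2:
Iterate (Newton) starting at ψ₂ = 0.5:
  ψ₂ = 0.500: g = 0.1461, g' = -0.513 → ψ₂ = 0.785
  ψ₂ = 0.785: g = 0.0211, g' = -0.396 → ψ₂ = 0.838
Converged at ψ₂ = 0.838.
  A: x = 0.055, y = 0.252
  B: x = 0.322, y = 0.403
  C: x = 0.623, y = 0.345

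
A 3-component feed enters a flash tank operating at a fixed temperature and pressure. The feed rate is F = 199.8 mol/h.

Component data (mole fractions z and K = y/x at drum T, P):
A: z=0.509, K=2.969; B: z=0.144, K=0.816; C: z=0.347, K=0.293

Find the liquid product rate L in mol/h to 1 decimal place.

L = 79.2 mol/h

Material balance + equilibrium reduce to Σ zᵢ(Kᵢ−1)/(1+β(Kᵢ−1)) = 0.
Check two-phase: ΣzᵢKᵢ = 1.730 > 1 and Σzᵢ/Kᵢ = 1.532 > 1, so g(0) = 0.730 > 0 and g(1) = -0.532 < 0.
Iterate (Newton) starting at β = 0.64:
  β = 0.640: g = -0.0347, g' = -0.971 → β = 0.604
Converged at β = 0.604.
Then V = β·F = 0.6038·199.8 = 120.6 mol/h and L = F − V = 79.2 mol/h.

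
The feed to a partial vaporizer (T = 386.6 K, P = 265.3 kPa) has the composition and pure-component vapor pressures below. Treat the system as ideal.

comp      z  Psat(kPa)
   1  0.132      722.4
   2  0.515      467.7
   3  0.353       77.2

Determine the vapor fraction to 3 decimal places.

ψ = 0.527

Raoult's law: Kᵢ = Pᵢˢᵃᵗ/P = Pᵢˢᵃᵗ/265.3.
  K_1 = 722.4/265.3 = 2.72296, K_2 = 467.7/265.3 = 1.76291, K_3 = 77.2/265.3 = 0.29099
Rachford–Rice: g(ψ) = Σ zᵢ(Kᵢ−1)/(1+ψ(Kᵢ−1)) = 0.
g(0) = ΣzᵢKᵢ − 1 = 0.370 and g(1) = 1 − Σzᵢ/Kᵢ = -0.554, so a root lies in (0, 1).
Newton iteration, ψ⁰ = 0.48:
  ψ = 0.480: g = 0.0327, g' = -0.686 → ψ = 0.528
  ψ = 0.528: g = -0.0006, g' = -0.713 → ψ = 0.527
Converged at ψ = 0.527.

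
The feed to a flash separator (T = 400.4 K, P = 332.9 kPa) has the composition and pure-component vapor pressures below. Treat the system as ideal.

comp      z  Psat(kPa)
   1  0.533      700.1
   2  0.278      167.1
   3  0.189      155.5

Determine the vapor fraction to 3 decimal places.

ψ = 0.617

Raoult's law: Kᵢ = Pᵢˢᵃᵗ/P = Pᵢˢᵃᵗ/332.9.
  K_1 = 700.1/332.9 = 2.10303, K_2 = 167.1/332.9 = 0.50195, K_3 = 155.5/332.9 = 0.46711
Let ψ = V/F and solve Σ zᵢ(Kᵢ−1)/(1+ψ(Kᵢ−1)) = 0.
Check two-phase: ΣzᵢKᵢ = 1.349 > 1 and Σzᵢ/Kᵢ = 1.212 > 1, so g(0) = 0.349 > 0 and g(1) = -0.212 < 0.
Newton–Raphson from ψ = 0.5:
  ψ = 0.500: g = 0.0573, g' = -0.491 → ψ = 0.617
Converged at ψ = 0.617.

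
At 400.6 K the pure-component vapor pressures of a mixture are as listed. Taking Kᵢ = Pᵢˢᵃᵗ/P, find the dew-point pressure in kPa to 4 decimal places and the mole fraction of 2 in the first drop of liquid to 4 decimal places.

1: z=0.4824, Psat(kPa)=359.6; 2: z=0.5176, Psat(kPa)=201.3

Pdew = 255.5729 kPa, x_2 = 0.6572

At the dew point ψ → 1, so Σzᵢ/Kᵢ = 1 with Kᵢ = Pᵢˢᵃᵗ/P ⇒ 1/P = Σzᵢ/Pᵢˢᵃᵗ.
1/P = 0.4824/359.6 + 0.5176/201.3 = 0.0039128 ⇒ P = 255.5729 kPa
xᵢ = zᵢP/Pᵢˢᵃᵗ ⇒ x_2 = 0.5176·255.5729/201.3 = 0.6572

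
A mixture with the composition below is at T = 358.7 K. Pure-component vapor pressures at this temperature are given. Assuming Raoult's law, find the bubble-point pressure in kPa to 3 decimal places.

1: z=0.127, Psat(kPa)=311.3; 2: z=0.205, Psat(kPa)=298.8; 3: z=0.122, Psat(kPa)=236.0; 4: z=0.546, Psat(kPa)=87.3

Pbub = 177.247 kPa

At the bubble point ψ → 0, so ΣzᵢKᵢ = 1 with Kᵢ = Pᵢˢᵃᵗ/P ⇒ P = ΣzᵢPᵢˢᵃᵗ.
P = 0.127·311.3 + 0.205·298.8 + 0.122·236.0 + 0.546·87.3 = 177.247 kPa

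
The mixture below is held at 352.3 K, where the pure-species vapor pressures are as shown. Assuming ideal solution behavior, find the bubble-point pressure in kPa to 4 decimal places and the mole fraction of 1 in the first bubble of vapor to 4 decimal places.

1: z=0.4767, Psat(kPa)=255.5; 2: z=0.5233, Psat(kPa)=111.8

Pbub = 180.3018 kPa, y_1 = 0.6755

At the bubble point ψ → 0, so ΣzᵢKᵢ = 1 with Kᵢ = Pᵢˢᵃᵗ/P ⇒ P = ΣzᵢPᵢˢᵃᵗ.
P = 0.4767·255.5 + 0.5233·111.8 = 180.3018 kPa
yᵢ = zᵢPᵢˢᵃᵗ/P ⇒ y_1 = 0.4767·255.5/180.3018 = 0.6755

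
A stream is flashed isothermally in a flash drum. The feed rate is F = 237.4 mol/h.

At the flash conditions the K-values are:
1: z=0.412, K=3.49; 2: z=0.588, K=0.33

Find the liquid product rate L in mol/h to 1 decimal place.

L = 147.5 mol/h

Rachford–Rice: g(V/F) = Σ zᵢ(Kᵢ−1)/(1+V/F(Kᵢ−1)) = 0.
Feasibility: ΣzᵢKᵢ = 1.632, Σzᵢ/Kᵢ = 1.900 — both > 1, two phases present.
Binary case is linear: z₁(K₁−1)(1+V/F(K₂−1)) + z₂(K₂−1)(1+V/F(K₁−1)) = 0
⇒ V/F = [z₁(K₁−1)+z₂(K₂−1)] / [−(K₁−1)(K₂−1)] = 0.6319/1.6683 = 0.379
Then V = V/F·F = 0.3788·237.4 = 89.9 mol/h and L = F − V = 147.5 mol/h.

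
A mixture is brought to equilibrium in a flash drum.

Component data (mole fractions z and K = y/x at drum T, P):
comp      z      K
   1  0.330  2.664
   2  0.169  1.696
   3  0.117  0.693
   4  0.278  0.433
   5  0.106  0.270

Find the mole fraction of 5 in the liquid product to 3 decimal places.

x_5 = 0.168

Material balance + equilibrium reduce to Σ zᵢ(Kᵢ−1)/(1+ψ(Kᵢ−1)) = 0.
g(0) = ΣzᵢKᵢ − 1 = 0.396 and g(1) = 1 − Σzᵢ/Kᵢ = -0.427, so a root lies in (0, 1).
Iterate (Newton) starting at ψ = 0.57:
  ψ = 0.570: g = -0.0429, g' = -0.660 → ψ = 0.505
  ψ = 0.505: g = -0.0005, g' = -0.647 → ψ = 0.504
Converged at ψ = 0.504.
Compositions from xᵢ = zᵢ/(1+ψ(Kᵢ−1)), yᵢ = Kᵢxᵢ:
  1: x = 0.179, y = 0.478
  2: x = 0.125, y = 0.212
  3: x = 0.138, y = 0.096
  4: x = 0.389, y = 0.169
  5: x = 0.168, y = 0.045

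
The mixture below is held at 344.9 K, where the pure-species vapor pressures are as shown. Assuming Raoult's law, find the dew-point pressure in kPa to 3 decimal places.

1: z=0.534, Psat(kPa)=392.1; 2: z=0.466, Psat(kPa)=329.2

At the dew point ψ → 1, so Σzᵢ/Kᵢ = 1 with Kᵢ = Pᵢˢᵃᵗ/P ⇒ 1/P = Σzᵢ/Pᵢˢᵃᵗ.
1/P = 0.534/392.1 + 0.466/329.2 = 0.002777 ⇒ P = 360.042 kPa

Pdew = 360.042 kPa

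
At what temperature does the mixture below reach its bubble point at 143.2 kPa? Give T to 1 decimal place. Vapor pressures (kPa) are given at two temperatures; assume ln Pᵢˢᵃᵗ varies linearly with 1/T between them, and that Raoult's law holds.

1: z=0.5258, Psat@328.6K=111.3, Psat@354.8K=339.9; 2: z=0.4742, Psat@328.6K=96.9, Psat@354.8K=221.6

Bubble-point temperature: ΣzᵢPᵢˢᵃᵗ(T) = P. Interpolate ln Pᵢˢᵃᵗ = aᵢ + bᵢ/T.
  T = 328.6 K: ΣzᵢPᵢˢᵃᵗ = 104.47 kPa
  T = 354.8 K: ΣzᵢPᵢˢᵃᵗ = 283.80 kPa
  T = 341.7 K: ΣzᵢPᵢˢᵃᵗ = 175.08 kPa
  T = 335.1 K: ΣzᵢPᵢˢᵃᵗ = 135.57 kPa
  T = 338.4 K: ΣzᵢPᵢˢᵃᵗ = 154.23 kPa
  T = 336.8 K: ΣzᵢPᵢˢᵃᵗ = 144.92 kPa
Interpolating between 335.1 K and 336.8 K gives T ≈ 336.5 K.

T = 336.5 K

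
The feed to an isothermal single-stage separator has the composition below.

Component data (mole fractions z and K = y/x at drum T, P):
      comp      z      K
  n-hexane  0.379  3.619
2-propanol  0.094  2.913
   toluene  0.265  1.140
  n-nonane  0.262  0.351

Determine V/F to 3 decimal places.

V/F = 0.884

Material balance + equilibrium reduce to Σ zᵢ(Kᵢ−1)/(1+V/F(Kᵢ−1)) = 0.
Check two-phase: ΣzᵢKᵢ = 2.039 > 1 and Σzᵢ/Kᵢ = 1.116 > 1, so g(0) = 1.039 > 0 and g(1) = -0.116 < 0.
Newton iteration, V/F⁰ = 0.5:
  V/F = 0.500: g = 0.3047, g' = -0.824 → V/F = 0.870
  V/F = 0.870: g = 0.0129, g' = -0.876 → V/F = 0.885
  V/F = 0.885: g = -0.0001, g' = -0.896 → V/F = 0.884
Converged at V/F = 0.884.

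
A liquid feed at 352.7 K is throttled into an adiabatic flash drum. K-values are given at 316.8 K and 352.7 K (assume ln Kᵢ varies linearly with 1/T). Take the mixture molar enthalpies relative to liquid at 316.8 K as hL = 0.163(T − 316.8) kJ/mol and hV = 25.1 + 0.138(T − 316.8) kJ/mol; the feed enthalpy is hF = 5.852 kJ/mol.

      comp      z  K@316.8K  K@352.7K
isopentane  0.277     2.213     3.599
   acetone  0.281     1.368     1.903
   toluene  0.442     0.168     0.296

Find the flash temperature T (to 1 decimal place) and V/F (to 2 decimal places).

T = 323.0 K, V/F = 0.19

Adiabatic flash: solve Rachford–Rice at each trial T, then check hF = ψ·hV(T) + (1−ψ)·hL(T).
  T = 316.8 K: K = (2.213, 1.368, 0.168), RR gives ψ = 0.098, H_out = 2.450 kJ/mol
  T = 352.7 K: K = (3.599, 1.903, 0.296), RR gives ψ = 0.508, H_out = 18.142 kJ/mol
  T = 334.8 K: K = (2.861, 1.629, 0.227), RR gives ψ = 0.337, H_out = 11.247 kJ/mol
  T = 325.8 K: K = (2.525, 1.496, 0.196), RR gives ψ = 0.232, H_out = 7.244 kJ/mol
  T = 321.3 K: K = (2.366, 1.432, 0.182), RR gives ψ = 0.170, H_out = 4.978 kJ/mol
  T = 323.6 K: K = (2.447, 1.464, 0.189), RR gives ψ = 0.203, H_out = 6.164 kJ/mol
Linear interpolation between T = 321.3 (H_out = 4.978) and T = 323.6 (H_out = 6.164) on hF = 5.852 gives T ≈ 323.0 K, at which ψ = 0.19.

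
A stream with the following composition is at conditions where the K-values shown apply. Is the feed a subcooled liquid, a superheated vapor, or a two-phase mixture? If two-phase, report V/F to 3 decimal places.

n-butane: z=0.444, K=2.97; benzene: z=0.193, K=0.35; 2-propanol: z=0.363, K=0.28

two-phase, V/F = 0.355

ΣzᵢKᵢ = 1.488; Σzᵢ/Kᵢ = 1.997.
Both exceed 1, so a two-phase solution exists.
Material balance + equilibrium reduce to Σ zᵢ(Kᵢ−1)/(1+ψ(Kᵢ−1)) = 0.
Newton–Raphson from ψ = 0.5:
  ψ = 0.500: g = -0.1536, g' = -1.076 → ψ = 0.357
  ψ = 0.357: g = -0.0019, g' = -1.073 → ψ = 0.355
Converged at ψ = 0.355.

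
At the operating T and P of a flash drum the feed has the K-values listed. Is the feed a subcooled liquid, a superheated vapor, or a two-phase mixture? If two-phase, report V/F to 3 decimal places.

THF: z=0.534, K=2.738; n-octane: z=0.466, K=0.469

ΣzᵢKᵢ = 1.681; Σzᵢ/Kᵢ = 1.189.
Both exceed 1, so a two-phase solution exists.
Material balance + equilibrium reduce to Σ zᵢ(Kᵢ−1)/(1+ψ(Kᵢ−1)) = 0.
Binary case is linear: z₁(K₁−1)(1+ψ(K₂−1)) + z₂(K₂−1)(1+ψ(K₁−1)) = 0
⇒ ψ = [z₁(K₁−1)+z₂(K₂−1)] / [−(K₁−1)(K₂−1)] = 0.6806/0.9229 = 0.738

two-phase, V/F = 0.738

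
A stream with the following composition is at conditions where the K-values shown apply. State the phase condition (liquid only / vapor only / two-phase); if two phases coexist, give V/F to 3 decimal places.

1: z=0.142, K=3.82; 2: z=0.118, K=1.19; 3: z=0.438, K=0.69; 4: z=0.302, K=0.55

two-phase, V/F = 0.173

ΣzᵢKᵢ = 1.151; Σzᵢ/Kᵢ = 1.320.
Both exceed 1, so a two-phase solution exists.
Material balance + equilibrium reduce to Σ zᵢ(Kᵢ−1)/(1+ψ(Kᵢ−1)) = 0.
Iterate (Newton) starting at ψ = 0.41:
  ψ = 0.410: g = -0.1157, g' = -0.394 → ψ = 0.116
  ψ = 0.116: g = 0.0393, g' = -0.758 → ψ = 0.168
  ψ = 0.168: g = 0.0032, g' = -0.642 → ψ = 0.173
Converged at ψ = 0.173.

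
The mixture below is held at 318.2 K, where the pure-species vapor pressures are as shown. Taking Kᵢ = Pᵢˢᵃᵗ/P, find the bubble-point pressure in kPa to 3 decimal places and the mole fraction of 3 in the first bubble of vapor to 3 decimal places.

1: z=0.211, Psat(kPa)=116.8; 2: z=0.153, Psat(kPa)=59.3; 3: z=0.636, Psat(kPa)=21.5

At the bubble point ψ → 0, so ΣzᵢKᵢ = 1 with Kᵢ = Pᵢˢᵃᵗ/P ⇒ P = ΣzᵢPᵢˢᵃᵗ.
P = 0.211·116.8 + 0.153·59.3 + 0.636·21.5 = 47.392 kPa
yᵢ = zᵢPᵢˢᵃᵗ/P ⇒ y_3 = 0.636·21.5/47.392 = 0.289

Pbub = 47.392 kPa, y_3 = 0.289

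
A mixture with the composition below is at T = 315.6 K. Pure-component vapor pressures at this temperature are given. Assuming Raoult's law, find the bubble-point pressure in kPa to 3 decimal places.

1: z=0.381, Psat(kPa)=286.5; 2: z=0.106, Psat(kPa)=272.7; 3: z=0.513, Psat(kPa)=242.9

Pbub = 262.670 kPa

At the bubble point ψ → 0, so ΣzᵢKᵢ = 1 with Kᵢ = Pᵢˢᵃᵗ/P ⇒ P = ΣzᵢPᵢˢᵃᵗ.
P = 0.381·286.5 + 0.106·272.7 + 0.513·242.9 = 262.670 kPa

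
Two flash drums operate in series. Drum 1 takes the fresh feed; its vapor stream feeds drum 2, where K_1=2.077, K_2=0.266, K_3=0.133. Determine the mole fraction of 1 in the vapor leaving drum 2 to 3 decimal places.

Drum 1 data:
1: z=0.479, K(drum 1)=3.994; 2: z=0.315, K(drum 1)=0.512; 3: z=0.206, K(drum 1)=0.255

y_1 (drum 2) = 0.871

Drum 1:
Let ψ₁ = V/F and solve Σ zᵢ(Kᵢ−1)/(1+ψ₁(Kᵢ−1)) = 0.
Check two-phase: ΣzᵢKᵢ = 2.127 > 1 and Σzᵢ/Kᵢ = 1.543 > 1, so g(0) = 1.127 > 0 and g(1) = -0.543 < 0.
Newton–Raphson from ψ₁ = 0.5:
  ψ₁ = 0.500: g = 0.1264, g' = -1.110 → ψ₁ = 0.614
  ψ₁ = 0.614: g = 0.0031, g' = -1.074 → ψ₁ = 0.617
Converged at ψ₁ = 0.617.
Drum-1 compositions:
  1: x = 0.168, y = 0.672
  2: x = 0.451, y = 0.231
  3: x = 0.381, y = 0.097
Drum-2 feed = drum-1 vapor: z₂ = (0.6721, 0.2307, 0.0972).
Drum 2:
Material balance + equilibrium reduce to Σ zᵢ(Kᵢ−1)/(1+ψ₂(Kᵢ−1)) = 0.
Check two-phase: ΣzᵢKᵢ = 1.470 > 1 and Σzᵢ/Kᵢ = 1.922 > 1, so g(0) = 0.470 > 0 and g(1) = -0.922 < 0.
Iterate (Newton) starting at ψ₂ = 0.5:
  ψ₂ = 0.500: g = 0.0542, g' = -0.867 → ψ₂ = 0.563
  ψ₂ = 0.563: g = -0.0022, g' = -0.941 → ψ₂ = 0.560
Converged at ψ₂ = 0.560.
  1: x = 0.419, y = 0.871
  2: x = 0.392, y = 0.104
  3: x = 0.189, y = 0.025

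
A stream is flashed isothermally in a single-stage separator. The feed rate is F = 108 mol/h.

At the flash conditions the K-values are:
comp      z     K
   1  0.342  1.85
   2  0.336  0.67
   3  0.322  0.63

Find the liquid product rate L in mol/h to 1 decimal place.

L = 86.0 mol/h

Newton iteration, ψ⁰ = 0.5:
  ψ = 0.500: g = -0.0750, g' = -0.241 → ψ = 0.188
  ψ = 0.188: g = 0.0043, g' = -0.276 → ψ = 0.204
Converged at ψ = 0.204.
Then V = ψ·F = 0.2040·108 = 22.0 mol/h and L = F − V = 86.0 mol/h.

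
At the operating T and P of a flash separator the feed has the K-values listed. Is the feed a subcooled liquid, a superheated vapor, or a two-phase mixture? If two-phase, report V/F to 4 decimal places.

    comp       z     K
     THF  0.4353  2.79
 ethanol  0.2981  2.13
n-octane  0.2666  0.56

ΣzᵢKᵢ = 1.9987; Σzᵢ/Kᵢ = 0.7720.
Since Σzᵢ/Kᵢ < 1 the mixture is above its dew point — single vapor phase.

superheated vapor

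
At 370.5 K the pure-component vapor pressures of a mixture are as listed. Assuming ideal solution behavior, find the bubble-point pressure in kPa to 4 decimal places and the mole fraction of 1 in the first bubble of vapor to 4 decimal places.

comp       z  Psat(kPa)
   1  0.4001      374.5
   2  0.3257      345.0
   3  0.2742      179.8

At the bubble point ψ → 0, so ΣzᵢKᵢ = 1 with Kᵢ = Pᵢˢᵃᵗ/P ⇒ P = ΣzᵢPᵢˢᵃᵗ.
P = 0.4001·374.5 + 0.3257·345.0 + 0.2742·179.8 = 311.5051 kPa
yᵢ = zᵢPᵢˢᵃᵗ/P ⇒ y_1 = 0.4001·374.5/311.5051 = 0.4810

Pbub = 311.5051 kPa, y_1 = 0.4810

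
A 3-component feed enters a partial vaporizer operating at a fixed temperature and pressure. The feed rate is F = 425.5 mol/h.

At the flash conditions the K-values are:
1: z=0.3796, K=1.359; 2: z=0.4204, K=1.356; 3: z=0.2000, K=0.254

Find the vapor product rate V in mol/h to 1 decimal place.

V = 218.2 mol/h

Material balance + equilibrium reduce to Σ zᵢ(Kᵢ−1)/(1+ψ(Kᵢ−1)) = 0.
g(0) = ΣzᵢKᵢ − 1 = 0.1367 and g(1) = 1 − Σzᵢ/Kᵢ = -0.3768, so a root lies in (0, 1).
Newton–Raphson from ψ = 0.58:
  ψ = 0.5800: g = -0.02615, g' = -0.4159 → ψ = 0.5171
  ψ = 0.5171: g = -0.00158, g' = -0.3678 → ψ = 0.5128
Converged at ψ = 0.5128.
Then V = ψ·F = 0.5128·425.5 = 218.2 mol/h and L = F − V = 207.3 mol/h.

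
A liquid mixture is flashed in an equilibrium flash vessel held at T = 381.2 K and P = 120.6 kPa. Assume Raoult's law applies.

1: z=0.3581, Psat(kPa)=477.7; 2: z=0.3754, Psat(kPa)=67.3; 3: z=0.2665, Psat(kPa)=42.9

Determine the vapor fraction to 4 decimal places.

Raoult's law: Kᵢ = Pᵢˢᵃᵗ/P = Pᵢˢᵃᵗ/120.6.
  K_1 = 477.7/120.6 = 3.961028, K_2 = 67.3/120.6 = 0.558043, K_3 = 42.9/120.6 = 0.355721
Rachford–Rice: g(ψ) = Σ zᵢ(Kᵢ−1)/(1+ψ(Kᵢ−1)) = 0.
g(0) = ΣzᵢKᵢ − 1 = 0.7227 and g(1) = 1 − Σzᵢ/Kᵢ = -0.5123, so a root lies in (0, 1).
Iterate (Newton) starting at ψ = 0.5:
  ψ = 0.5000: g = -0.03880, g' = -0.8719 → ψ = 0.4555
  ψ = 0.4555: g = 0.00071, g' = -0.9057 → ψ = 0.4563
Converged at ψ = 0.4563.

ψ = 0.4563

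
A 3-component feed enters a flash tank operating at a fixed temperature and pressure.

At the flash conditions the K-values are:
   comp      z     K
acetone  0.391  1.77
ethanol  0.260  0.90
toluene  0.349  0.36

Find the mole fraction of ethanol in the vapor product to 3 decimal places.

y_ethanol = 0.237

Material balance + equilibrium reduce to Σ zᵢ(Kᵢ−1)/(1+V/F(Kᵢ−1)) = 0.
Check two-phase: ΣzᵢKᵢ = 1.052 > 1 and Σzᵢ/Kᵢ = 1.479 > 1, so g(0) = 0.052 > 0 and g(1) = -0.479 < 0.
Iterate (Newton) starting at V/F = 0.48:
  V/F = 0.480: g = -0.1299, g' = -0.424 → V/F = 0.174
  V/F = 0.174: g = -0.0123, g' = -0.364 → V/F = 0.140
Converged at V/F = 0.140.
Compositions from xᵢ = zᵢ/(1+V/F(Kᵢ−1)), yᵢ = Kᵢxᵢ:
  acetone: x = 0.353, y = 0.625
  ethanol: x = 0.264, y = 0.237
  toluene: x = 0.383, y = 0.138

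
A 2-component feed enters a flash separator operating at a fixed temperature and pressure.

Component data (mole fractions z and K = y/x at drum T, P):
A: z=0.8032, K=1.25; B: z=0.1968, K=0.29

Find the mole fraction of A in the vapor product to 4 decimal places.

y_A = 0.9245

Material balance + equilibrium reduce to Σ zᵢ(Kᵢ−1)/(1+V/F(Kᵢ−1)) = 0.
Feasibility: ΣzᵢKᵢ = 1.0611, Σzᵢ/Kᵢ = 1.3212 — both > 1, two phases present.
Binary case is linear: z₁(K₁−1)(1+V/F(K₂−1)) + z₂(K₂−1)(1+V/F(K₁−1)) = 0
⇒ V/F = [z₁(K₁−1)+z₂(K₂−1)] / [−(K₁−1)(K₂−1)] = 0.06107/0.17750 = 0.3441
Compositions from xᵢ = zᵢ/(1+V/F(Kᵢ−1)), yᵢ = Kᵢxᵢ:
  A: x = 0.7396, y = 0.9245
  B: x = 0.2604, y = 0.0755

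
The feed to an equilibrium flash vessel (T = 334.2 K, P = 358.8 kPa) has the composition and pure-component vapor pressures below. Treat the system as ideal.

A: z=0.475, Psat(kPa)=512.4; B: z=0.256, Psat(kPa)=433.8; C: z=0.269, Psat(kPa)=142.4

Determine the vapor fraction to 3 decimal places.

ψ = 0.437

Raoult's law: Kᵢ = Pᵢˢᵃᵗ/P = Pᵢˢᵃᵗ/358.8.
  K_A = 512.4/358.8 = 1.42809, K_B = 433.8/358.8 = 1.20903, K_C = 142.4/358.8 = 0.39688
Rachford–Rice: g(ψ) = Σ zᵢ(Kᵢ−1)/(1+ψ(Kᵢ−1)) = 0.
Feasibility: ΣzᵢKᵢ = 1.095, Σzᵢ/Kᵢ = 1.222 — both > 1, two phases present.
Iterate (Newton) starting at ψ = 0.58:
  ψ = 0.580: g = -0.0389, g' = -0.296 → ψ = 0.449
  ψ = 0.449: g = -0.0029, g' = -0.255 → ψ = 0.437
Converged at ψ = 0.437.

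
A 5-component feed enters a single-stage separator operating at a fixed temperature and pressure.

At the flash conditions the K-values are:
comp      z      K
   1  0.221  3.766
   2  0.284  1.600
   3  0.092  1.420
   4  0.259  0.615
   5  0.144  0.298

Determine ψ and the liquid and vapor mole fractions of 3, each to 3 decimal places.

Newton iteration, ψ⁰ = 0.67:
  ψ = 0.670: g = 0.0407, g' = -0.592 → ψ = 0.739
  ψ = 0.739: g = -0.0009, g' = -0.622 → ψ = 0.737
Converged at ψ = 0.737.
Compositions from xᵢ = zᵢ/(1+ψ(Kᵢ−1)), yᵢ = Kᵢxᵢ:
  1: x = 0.073, y = 0.274
  2: x = 0.197, y = 0.315
  3: x = 0.070, y = 0.100
  4: x = 0.362, y = 0.222
  5: x = 0.298, y = 0.089

ψ = 0.737, x_3 = 0.070, y_3 = 0.100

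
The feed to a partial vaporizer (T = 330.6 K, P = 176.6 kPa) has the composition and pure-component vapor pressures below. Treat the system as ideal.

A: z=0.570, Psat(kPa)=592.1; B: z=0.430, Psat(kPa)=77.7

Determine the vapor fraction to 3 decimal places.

Raoult's law: Kᵢ = Pᵢˢᵃᵗ/P = Pᵢˢᵃᵗ/176.6.
  K_A = 592.1/176.6 = 3.35277, K_B = 77.7/176.6 = 0.43998
Material balance + equilibrium reduce to Σ zᵢ(Kᵢ−1)/(1+ψ(Kᵢ−1)) = 0.
g(0) = ΣzᵢKᵢ − 1 = 1.100 and g(1) = 1 − Σzᵢ/Kᵢ = -0.147, so a root lies in (0, 1).
Newton–Raphson from ψ = 0.5:
  ψ = 0.500: g = 0.2817, g' = -0.926 → ψ = 0.804
  ψ = 0.804: g = 0.0256, g' = -0.824 → ψ = 0.835
Converged at ψ = 0.835.

ψ = 0.835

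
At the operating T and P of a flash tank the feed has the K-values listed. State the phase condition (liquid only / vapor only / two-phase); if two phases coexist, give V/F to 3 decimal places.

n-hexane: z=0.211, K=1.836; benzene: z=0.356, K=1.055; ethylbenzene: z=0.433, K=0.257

ΣzᵢKᵢ = 0.874; Σzᵢ/Kᵢ = 2.137.
Since ΣzᵢKᵢ < 1 the mixture is below its bubble point — single liquid phase.

liquid only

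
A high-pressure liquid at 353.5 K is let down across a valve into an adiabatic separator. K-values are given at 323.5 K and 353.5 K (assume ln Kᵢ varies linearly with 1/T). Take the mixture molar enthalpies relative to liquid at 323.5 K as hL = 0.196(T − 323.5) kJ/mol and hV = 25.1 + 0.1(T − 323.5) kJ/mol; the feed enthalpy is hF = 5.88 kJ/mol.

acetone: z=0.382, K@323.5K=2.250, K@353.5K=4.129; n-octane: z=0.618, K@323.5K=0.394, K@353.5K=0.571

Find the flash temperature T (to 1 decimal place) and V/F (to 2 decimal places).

T = 326.7 K, V/F = 0.21

Adiabatic flash: solve Rachford–Rice at each trial T, then check hF = ψ·hV(T) + (1−ψ)·hL(T).
  T = 323.5 K: K = (2.250, 0.394), RR gives ψ = 0.136, H_out = 3.413 kJ/mol
  T = 353.5 K: K = (4.129, 0.571), RR gives ψ = 0.693, H_out = 21.277 kJ/mol
  T = 338.5 K: K = (3.089, 0.478), RR gives ψ = 0.436, H_out = 13.263 kJ/mol
  T = 331.0 K: K = (2.646, 0.435), RR gives ψ = 0.301, H_out = 8.800 kJ/mol
  T = 327.2 K: K = (2.440, 0.414), RR gives ψ = 0.223, H_out = 6.232 kJ/mol
  T = 325.4 K: K = (2.346, 0.404), RR gives ψ = 0.182, H_out = 4.907 kJ/mol
Linear interpolation between T = 325.4 (H_out = 4.907) and T = 327.2 (H_out = 6.232) on hF = 5.88 gives T ≈ 326.7 K, at which ψ = 0.21.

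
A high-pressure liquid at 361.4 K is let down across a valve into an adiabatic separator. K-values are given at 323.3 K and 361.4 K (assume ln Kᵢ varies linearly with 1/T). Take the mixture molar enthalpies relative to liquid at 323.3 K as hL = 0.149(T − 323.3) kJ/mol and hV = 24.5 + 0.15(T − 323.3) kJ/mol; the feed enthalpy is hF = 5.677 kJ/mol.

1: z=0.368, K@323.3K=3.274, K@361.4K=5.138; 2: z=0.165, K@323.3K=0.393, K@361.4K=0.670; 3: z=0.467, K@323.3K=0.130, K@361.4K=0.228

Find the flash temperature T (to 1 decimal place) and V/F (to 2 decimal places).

T = 327.4 K, V/F = 0.21

Adiabatic flash: solve Rachford–Rice at each trial T, then check hF = ψ·hV(T) + (1−ψ)·hL(T).
  T = 323.3 K: K = (3.274, 0.393, 0.130), RR gives ψ = 0.180, H_out = 4.404 kJ/mol
  T = 361.4 K: K = (5.138, 0.670, 0.228), RR gives ψ = 0.393, H_out = 15.316 kJ/mol
  T = 342.4 K: K = (4.156, 0.521, 0.175), RR gives ψ = 0.295, H_out = 10.082 kJ/mol
  T = 332.9 K: K = (3.704, 0.455, 0.152), RR gives ψ = 0.241, H_out = 7.349 kJ/mol
  T = 328.1 K: K = (3.485, 0.423, 0.141), RR gives ψ = 0.212, H_out = 5.907 kJ/mol
  T = 325.7 K: K = (3.379, 0.408, 0.135), RR gives ψ = 0.196, H_out = 5.164 kJ/mol
Linear interpolation between T = 325.7 (H_out = 5.164) and T = 328.1 (H_out = 5.907) on hF = 5.677 gives T ≈ 327.4 K, at which ψ = 0.21.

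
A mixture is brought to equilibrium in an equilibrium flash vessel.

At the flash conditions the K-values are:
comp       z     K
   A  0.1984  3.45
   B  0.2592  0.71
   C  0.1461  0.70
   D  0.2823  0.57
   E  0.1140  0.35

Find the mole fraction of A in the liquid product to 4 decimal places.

Rachford–Rice: g(β) = Σ zᵢ(Kᵢ−1)/(1+β(Kᵢ−1)) = 0.
g(0) = ΣzᵢKᵢ − 1 = 0.1716 and g(1) = 1 − Σzᵢ/Kᵢ = -0.4523, so a root lies in (0, 1).
Iterate (Newton) starting at β = 0.51:
  β = 0.5100: g = -0.19021, g' = -0.4771 → β = 0.1113
  β = 0.1113: g = 0.05152, g' = -0.8861 → β = 0.1695
  β = 0.1695: g = 0.00404, g' = -0.7549 → β = 0.1748
  β = 0.1748: g = 0.00003, g' = -0.7449 → β = 0.1749
Converged at β = 0.1749.
Compositions from xᵢ = zᵢ/(1+β(Kᵢ−1)), yᵢ = Kᵢxᵢ:
  A: x = 0.1389, y = 0.4792
  B: x = 0.2730, y = 0.1939
  C: x = 0.1542, y = 0.1079
  D: x = 0.3053, y = 0.1740
  E: x = 0.1286, y = 0.0450

x_A = 0.1389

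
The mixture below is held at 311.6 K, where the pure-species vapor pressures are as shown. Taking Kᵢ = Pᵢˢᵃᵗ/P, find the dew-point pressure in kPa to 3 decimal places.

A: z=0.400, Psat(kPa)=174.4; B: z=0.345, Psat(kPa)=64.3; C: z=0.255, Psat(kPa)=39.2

Pdew = 70.601 kPa

At the dew point ψ → 1, so Σzᵢ/Kᵢ = 1 with Kᵢ = Pᵢˢᵃᵗ/P ⇒ 1/P = Σzᵢ/Pᵢˢᵃᵗ.
1/P = 0.400/174.4 + 0.345/64.3 + 0.255/39.2 = 0.014164 ⇒ P = 70.601 kPa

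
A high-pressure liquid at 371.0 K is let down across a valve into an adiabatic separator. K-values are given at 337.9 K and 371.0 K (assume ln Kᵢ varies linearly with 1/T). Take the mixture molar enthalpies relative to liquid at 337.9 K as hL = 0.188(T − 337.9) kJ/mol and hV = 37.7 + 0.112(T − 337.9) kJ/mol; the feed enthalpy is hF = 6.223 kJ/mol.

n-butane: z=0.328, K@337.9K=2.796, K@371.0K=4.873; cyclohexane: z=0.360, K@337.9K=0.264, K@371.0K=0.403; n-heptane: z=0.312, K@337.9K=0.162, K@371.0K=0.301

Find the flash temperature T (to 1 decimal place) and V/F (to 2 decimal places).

T = 345.5 K, V/F = 0.13

Adiabatic flash: solve Rachford–Rice at each trial T, then check hF = ψ·hV(T) + (1−ψ)·hL(T).
  T = 337.9 K: K = (2.796, 0.264, 0.162), RR gives ψ = 0.044, H_out = 1.677 kJ/mol
  T = 371.0 K: K = (4.873, 0.403, 0.301), RR gives ψ = 0.335, H_out = 17.997 kJ/mol
  T = 354.4 K: K = (3.736, 0.329, 0.224), RR gives ψ = 0.210, H_out = 10.745 kJ/mol
  T = 346.1 K: K = (3.240, 0.295, 0.191), RR gives ψ = 0.135, H_out = 6.560 kJ/mol
  T = 342.0 K: K = (3.013, 0.279, 0.176), RR gives ψ = 0.093, H_out = 4.238 kJ/mol
  T = 344.1 K: K = (3.128, 0.288, 0.184), RR gives ψ = 0.115, H_out = 5.454 kJ/mol
Linear interpolation between T = 344.1 (H_out = 5.454) and T = 346.1 (H_out = 6.560) on hF = 6.223 gives T ≈ 345.5 K, at which ψ = 0.13.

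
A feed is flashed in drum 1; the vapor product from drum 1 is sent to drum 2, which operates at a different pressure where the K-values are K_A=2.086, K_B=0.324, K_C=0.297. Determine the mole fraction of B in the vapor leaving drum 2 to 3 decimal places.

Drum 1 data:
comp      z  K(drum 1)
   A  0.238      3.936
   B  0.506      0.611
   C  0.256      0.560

y_B (drum 2) = 0.135

Drum 1:
Rachford–Rice: g(ψ₁) = Σ zᵢ(Kᵢ−1)/(1+ψ₁(Kᵢ−1)) = 0.
Feasibility: ΣzᵢKᵢ = 1.389, Σzᵢ/Kᵢ = 1.346 — both > 1, two phases present.
Newton–Raphson from ψ₁ = 0.5:
  ψ₁ = 0.500: g = -0.1056, g' = -0.536 → ψ₁ = 0.303
  ψ₁ = 0.303: g = 0.0167, g' = -0.739 → ψ₁ = 0.326
Converged at ψ₁ = 0.326.
Drum-1 compositions:
  A: x = 0.122, y = 0.479
  B: x = 0.580, y = 0.354
  C: x = 0.299, y = 0.167
Drum-2 feed = drum-1 vapor: z₂ = (0.4785, 0.3541, 0.1674).
Drum 2:
Material balance + equilibrium reduce to Σ zᵢ(Kᵢ−1)/(1+ψ₂(Kᵢ−1)) = 0.
g(0) = ΣzᵢKᵢ − 1 = 0.163 and g(1) = 1 − Σzᵢ/Kᵢ = -0.886, so a root lies in (0, 1).
Iterate (Newton) starting at ψ₂ = 0.37:
  ψ₂ = 0.370: g = -0.1075, g' = -0.726 → ψ₂ = 0.222
  ψ₂ = 0.222: g = -0.0023, g' = -0.707 → ψ₂ = 0.219
Converged at ψ₂ = 0.219.
  A: x = 0.387, y = 0.807
  B: x = 0.416, y = 0.135
  C: x = 0.198, y = 0.059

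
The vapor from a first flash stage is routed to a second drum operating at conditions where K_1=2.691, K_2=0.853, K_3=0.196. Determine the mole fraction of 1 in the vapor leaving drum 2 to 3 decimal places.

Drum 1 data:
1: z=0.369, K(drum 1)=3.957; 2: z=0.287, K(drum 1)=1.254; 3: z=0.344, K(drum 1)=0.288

y_1 (drum 2) = 0.621

Drum 1:
Let ψ₁ = V/F and solve Σ zᵢ(Kᵢ−1)/(1+ψ₁(Kᵢ−1)) = 0.
Check two-phase: ΣzᵢKᵢ = 1.919 > 1 and Σzᵢ/Kᵢ = 1.517 > 1, so g(0) = 0.919 > 0 and g(1) = -0.517 < 0.
Iterate (Newton) starting at ψ₁ = 0.5:
  ψ₁ = 0.500: g = 0.1246, g' = -0.960 → ψ₁ = 0.630
Converged at ψ₁ = 0.630.
Drum-1 compositions:
  1: x = 0.129, y = 0.510
  2: x = 0.247, y = 0.310
  3: x = 0.624, y = 0.180
Drum-2 feed = drum-1 vapor: z₂ = (0.5101, 0.3103, 0.1796).
Drum 2:
Newton–Raphson from ψ₂ = 0.5:
  ψ₂ = 0.500: g = 0.1767, g' = -0.761 → ψ₂ = 0.732
  ψ₂ = 0.732: g = -0.0169, g' = -0.986 → ψ₂ = 0.715
Converged at ψ₂ = 0.715.
  1: x = 0.231, y = 0.621
  2: x = 0.347, y = 0.296
  3: x = 0.422, y = 0.083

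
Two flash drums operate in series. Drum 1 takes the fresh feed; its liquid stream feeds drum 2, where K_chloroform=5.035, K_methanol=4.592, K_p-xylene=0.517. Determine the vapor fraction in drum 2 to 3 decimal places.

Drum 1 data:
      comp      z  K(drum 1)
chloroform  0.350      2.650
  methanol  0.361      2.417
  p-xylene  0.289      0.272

V/F (drum 2) = 0.490

Drum 1:
Iterate (Newton) starting at ψ₁ = 0.4:
  ψ₁ = 0.400: g = 0.3775, g' = -0.946 → ψ₁ = 0.799
  ψ₁ = 0.799: g = -0.0141, g' = -1.212 → ψ₁ = 0.788
  ψ₁ = 0.788: g = -0.0002, g' = -1.183 → ψ₁ = 0.787
Converged at ψ₁ = 0.787.
Drum-1 compositions:
  chloroform: x = 0.152, y = 0.403
  methanol: x = 0.171, y = 0.412
  p-xylene: x = 0.677, y = 0.184
Drum-2 feed = drum-1 liquid: z₂ = (0.1522, 0.1706, 0.6771).
Drum 2:
Iterate (Newton) starting at ψ₂ = 0.5:
  ψ₂ = 0.500: g = -0.0084, g' = -0.828 → ψ₂ = 0.490
Converged at ψ₂ = 0.490.
  chloroform: x = 0.051, y = 0.257
  methanol: x = 0.062, y = 0.284
  p-xylene: x = 0.887, y = 0.459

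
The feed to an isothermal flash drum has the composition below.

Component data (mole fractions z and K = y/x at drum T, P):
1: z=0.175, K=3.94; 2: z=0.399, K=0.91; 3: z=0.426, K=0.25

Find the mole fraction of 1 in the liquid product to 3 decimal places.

x_1 = 0.131

Newton iteration, β⁰ = 0.5:
  β = 0.500: g = -0.3405, g' = -0.865 → β = 0.106
  β = 0.106: g = 0.0085, g' = -1.164 → β = 0.114
Converged at β = 0.114.
Compositions from xᵢ = zᵢ/(1+β(Kᵢ−1)), yᵢ = Kᵢxᵢ:
  1: x = 0.131, y = 0.517
  2: x = 0.403, y = 0.367
  3: x = 0.466, y = 0.116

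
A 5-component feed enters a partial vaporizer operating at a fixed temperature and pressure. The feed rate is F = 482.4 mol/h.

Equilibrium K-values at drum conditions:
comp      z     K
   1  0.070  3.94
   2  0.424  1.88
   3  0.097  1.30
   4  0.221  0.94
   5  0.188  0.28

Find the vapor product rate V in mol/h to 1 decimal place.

V = 365.2 mol/h

Newton–Raphson from V/F = 0.5:
  V/F = 0.500: g = 0.1426, g' = -0.503 → V/F = 0.783
  V/F = 0.783: g = -0.0177, g' = -0.690 → V/F = 0.758
  V/F = 0.758: g = -0.0005, g' = -0.655 → V/F = 0.757
Converged at V/F = 0.757.
Then V = V/F·F = 0.7571·482.4 = 365.2 mol/h and L = F − V = 117.2 mol/h.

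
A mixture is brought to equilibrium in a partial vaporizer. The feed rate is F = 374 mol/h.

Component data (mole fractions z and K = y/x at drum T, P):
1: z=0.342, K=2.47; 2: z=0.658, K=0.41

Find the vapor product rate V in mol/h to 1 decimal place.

V = 49.4 mol/h

Rachford–Rice: g(ψ) = Σ zᵢ(Kᵢ−1)/(1+ψ(Kᵢ−1)) = 0.
Feasibility: ΣzᵢKᵢ = 1.115, Σzᵢ/Kᵢ = 1.743 — both > 1, two phases present.
Binary case is linear: z₁(K₁−1)(1+ψ(K₂−1)) + z₂(K₂−1)(1+ψ(K₁−1)) = 0
⇒ ψ = [z₁(K₁−1)+z₂(K₂−1)] / [−(K₁−1)(K₂−1)] = 0.1145/0.8673 = 0.132
Then V = ψ·F = 0.1320·374 = 49.4 mol/h and L = F − V = 324.6 mol/h.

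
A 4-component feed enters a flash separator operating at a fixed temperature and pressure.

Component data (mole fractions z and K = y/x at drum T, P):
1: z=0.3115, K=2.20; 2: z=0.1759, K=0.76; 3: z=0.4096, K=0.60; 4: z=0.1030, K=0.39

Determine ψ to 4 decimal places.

ψ = 0.2175

Let ψ = V/F and solve Σ zᵢ(Kᵢ−1)/(1+ψ(Kᵢ−1)) = 0.
Check two-phase: ΣzᵢKᵢ = 1.1049 > 1 and Σzᵢ/Kᵢ = 1.3198 > 1, so g(0) = 0.1049 > 0 and g(1) = -0.3198 < 0.
Newton iteration, ψ⁰ = 0.61:
  ψ = 0.6100: g = -0.15042, g' = -0.3753 → ψ = 0.2092
  ψ = 0.2092: g = 0.00352, g' = -0.4262 → ψ = 0.2175
Converged at ψ = 0.2175.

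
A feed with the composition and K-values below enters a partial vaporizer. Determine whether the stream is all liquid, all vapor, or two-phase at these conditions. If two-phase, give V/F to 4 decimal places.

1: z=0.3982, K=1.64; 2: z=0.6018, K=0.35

ΣzᵢKᵢ = 0.8637; Σzᵢ/Kᵢ = 1.9622.
Since ΣzᵢKᵢ < 1 the mixture is below its bubble point — single liquid phase.

all liquid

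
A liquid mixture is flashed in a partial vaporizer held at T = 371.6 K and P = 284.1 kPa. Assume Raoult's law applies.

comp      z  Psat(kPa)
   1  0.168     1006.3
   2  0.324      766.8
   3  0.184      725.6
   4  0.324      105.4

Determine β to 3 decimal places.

Raoult's law: Kᵢ = Pᵢˢᵃᵗ/P = Pᵢˢᵃᵗ/284.1.
  K_1 = 1006.3/284.1 = 3.54206, K_2 = 766.8/284.1 = 2.69905, K_3 = 725.6/284.1 = 2.55403, K_4 = 105.4/284.1 = 0.37100
Iterate (Newton) starting at β = 0.6:
  β = 0.600: g = 0.2624, g' = -0.849 → β = 0.909
  β = 0.909: g = -0.0119, g' = -1.019 → β = 0.897
Converged at β = 0.897.

β = 0.897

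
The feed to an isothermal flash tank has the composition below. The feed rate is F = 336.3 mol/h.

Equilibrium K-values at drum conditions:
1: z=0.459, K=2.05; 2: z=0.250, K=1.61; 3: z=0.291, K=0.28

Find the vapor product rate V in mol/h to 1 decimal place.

Newton–Raphson from ψ = 0.56:
  ψ = 0.560: g = 0.0661, g' = -0.676 → ψ = 0.658
  ψ = 0.658: g = -0.0041, g' = -0.769 → ψ = 0.652
Converged at ψ = 0.652.
Then V = ψ·F = 0.6524·336.3 = 219.4 mol/h and L = F − V = 116.9 mol/h.

V = 219.4 mol/h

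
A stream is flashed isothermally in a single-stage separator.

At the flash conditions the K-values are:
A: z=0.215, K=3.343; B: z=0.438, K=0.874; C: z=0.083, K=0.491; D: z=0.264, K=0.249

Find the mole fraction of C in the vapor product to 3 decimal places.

Material balance + equilibrium reduce to Σ zᵢ(Kᵢ−1)/(1+V/F(Kᵢ−1)) = 0.
g(0) = ΣzᵢKᵢ − 1 = 0.208 and g(1) = 1 − Σzᵢ/Kᵢ = -0.795, so a root lies in (0, 1).
Newton iteration, V/F⁰ = 0.32:
  V/F = 0.320: g = -0.0811, g' = -0.682 → V/F = 0.201
  V/F = 0.201: g = 0.0052, g' = -0.786 → V/F = 0.208
Converged at V/F = 0.208.
Compositions from xᵢ = zᵢ/(1+V/F(Kᵢ−1)), yᵢ = Kᵢxᵢ:
  A: x = 0.145, y = 0.483
  B: x = 0.450, y = 0.393
  C: x = 0.093, y = 0.046
  D: x = 0.313, y = 0.078

y_C = 0.046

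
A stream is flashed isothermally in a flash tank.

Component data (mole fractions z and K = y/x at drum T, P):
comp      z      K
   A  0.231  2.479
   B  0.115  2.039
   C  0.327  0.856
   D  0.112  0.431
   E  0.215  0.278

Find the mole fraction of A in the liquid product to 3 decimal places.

Rachford–Rice: g(ψ) = Σ zᵢ(Kᵢ−1)/(1+ψ(Kᵢ−1)) = 0.
Check two-phase: ΣzᵢKᵢ = 1.195 > 1 and Σzᵢ/Kᵢ = 1.565 > 1, so g(0) = 0.195 > 0 and g(1) = -0.565 < 0.
Iterate (Newton) starting at ψ = 0.5:
  ψ = 0.500: g = -0.1077, g' = -0.574 → ψ = 0.312
  ψ = 0.312: g = -0.0033, g' = -0.555 → ψ = 0.306
Converged at ψ = 0.306.
Compositions from xᵢ = zᵢ/(1+ψ(Kᵢ−1)), yᵢ = Kᵢxᵢ:
  A: x = 0.159, y = 0.394
  B: x = 0.087, y = 0.178
  C: x = 0.342, y = 0.293
  D: x = 0.136, y = 0.058
  E: x = 0.276, y = 0.077

x_A = 0.159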